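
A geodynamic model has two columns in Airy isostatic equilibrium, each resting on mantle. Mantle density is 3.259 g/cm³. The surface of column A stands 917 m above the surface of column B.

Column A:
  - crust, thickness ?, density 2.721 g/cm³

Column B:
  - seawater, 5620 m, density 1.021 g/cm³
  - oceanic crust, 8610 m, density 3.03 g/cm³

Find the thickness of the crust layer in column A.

32600 m

Take the compensation level at the base of the deeper column (depth z_c below the surface of column A) and equate Σ ρ_i t_i down to z_c; mantle fills any gap and the z_c terms cancel.
Column A: x×2.721 + (z_c − 0 − x)×3.259
Column B: 917×0 + 5620×1.021 + 8610×3.03 + (z_c − 917 − 14230)×3.259
The z_c×3.259 term appears on both sides and cancels. Collect the known terms of each column as K = Σ(ρt)_known − 3.259 × (depth of known layers): K_A = 0 − 3.259×0 = 0; K_B = 31826.32 − 3.259×(917 + 14230) = −17537.753.
Balance: K_A − x×(3.259 − 2.721) = K_B, so x = (K_A − K_B)/(3.259 − 2.721) = 17537.8/0.538 = 32600 m.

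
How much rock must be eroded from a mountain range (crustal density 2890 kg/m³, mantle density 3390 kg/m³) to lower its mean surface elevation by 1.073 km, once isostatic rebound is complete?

Net drop Δ = e − u = e − e ρ_c/ρ_m = e (ρ_m − ρ_c)/ρ_m.
e = Δ ρ_m/(ρ_m − ρ_c) = 1.073 km × 3390/500 = 7.27 km.

7.27 km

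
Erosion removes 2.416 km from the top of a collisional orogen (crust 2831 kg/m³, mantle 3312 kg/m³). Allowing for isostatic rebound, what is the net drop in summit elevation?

0.351 km

Rebound u = e ρ_c/ρ_m = 2.416 km × 2831/3312 = 2.065 km.
Net surface drop = e − u = 2.416 km − 2.065 km = e (ρ_m − ρ_c)/ρ_m = 0.351 km.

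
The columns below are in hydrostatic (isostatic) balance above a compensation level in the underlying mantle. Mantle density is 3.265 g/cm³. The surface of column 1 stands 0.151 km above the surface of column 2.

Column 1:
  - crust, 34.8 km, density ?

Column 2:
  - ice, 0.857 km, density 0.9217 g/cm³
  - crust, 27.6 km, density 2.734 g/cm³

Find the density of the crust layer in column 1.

2.77 g/cm³

Take the compensation level at the base of the deeper column (depth z_c below the surface of column 1) and equate Σ ρ_i t_i down to z_c; mantle fills any gap and the z_c terms cancel.
Column 1: 34.8×ρ + (z_c − 34.8)×3.265
Column 2: 0.151×0 + 0.857×0.9217 + 27.6×2.734 + (z_c − 0.151 − 28.457)×3.265
The z_c×3.265 term appears on both sides and cancels. Collect the known terms of each column as K = Σ(ρt)_known − 3.265 × (depth of known layers): K_1 = 0 − 3.265×34.8 = −113.622; K_2 = 76.2482969 − 3.265×(0.151 + 28.457) = −17.1568231.
Balance: K_1 + 34.8×ρ = K_2, so ρ = (K_2 − K_1)/34.8 = 96.4652/34.8 = 2.77 g/cm³.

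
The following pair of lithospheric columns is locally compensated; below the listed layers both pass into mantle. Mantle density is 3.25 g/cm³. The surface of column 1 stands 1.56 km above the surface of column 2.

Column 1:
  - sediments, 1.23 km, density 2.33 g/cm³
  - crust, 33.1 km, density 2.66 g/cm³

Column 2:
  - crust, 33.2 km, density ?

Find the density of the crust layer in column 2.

2.78 g/cm³

Take the compensation level at the base of the deeper column (depth z_c below the surface of column 1) and equate Σ ρ_i t_i down to z_c; mantle fills any gap and the z_c terms cancel.
Column 1: 1.23×2.33 + 33.1×2.66 + (z_c − 34.33)×3.25
Column 2: 1.56×0 + 33.2×ρ + (z_c − 1.56 − 33.2)×3.25
The z_c×3.25 term appears on both sides and cancels. Collect the known terms of each column as K = Σ(ρt)_known − 3.25 × (depth of known layers): K_1 = 90.9119 − 3.25×34.33 = −20.6606; K_2 = 0 − 3.25×(1.56 + 33.2) = −112.97.
Balance: K_1 = K_2 + 33.2×ρ, so ρ = (K_1 − K_2)/33.2 = 92.3094/33.2 = 2.78 g/cm³.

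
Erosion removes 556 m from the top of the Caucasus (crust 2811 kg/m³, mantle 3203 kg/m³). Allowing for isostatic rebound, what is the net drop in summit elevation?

68 m

Rebound u = e ρ_c/ρ_m = 556 m × 2811/3203 = 488 m.
Net surface drop = e − u = 556 m − 488 m = e (ρ_m − ρ_c)/ρ_m = 68 m.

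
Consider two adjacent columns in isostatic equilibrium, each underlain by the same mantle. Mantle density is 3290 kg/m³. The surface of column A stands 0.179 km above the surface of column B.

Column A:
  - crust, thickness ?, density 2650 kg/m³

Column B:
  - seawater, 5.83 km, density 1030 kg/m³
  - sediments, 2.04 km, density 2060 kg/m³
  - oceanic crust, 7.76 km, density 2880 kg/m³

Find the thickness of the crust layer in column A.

Take the compensation level at the base of the deeper column (depth z_c below the surface of column A) and equate Σ ρ_i t_i down to z_c; mantle fills any gap and the z_c terms cancel.
Column A: x×2650 + (z_c − 0 − x)×3290
Column B: 0.179×0 + 5.83×1030 + 2.04×2060 + 7.76×2880 + (z_c − 0.179 − 15.63)×3290
The z_c×3290 term appears on both sides and cancels. Collect the known terms of each column as K = Σ(ρt)_known − 3290 × (depth of known layers): K_A = 0 − 3290×0 = 0; K_B = 32556.1 − 3290×(0.179 + 15.63) = −19455.51.
Balance: K_A − x×(3290 − 2650) = K_B, so x = (K_A − K_B)/(3290 − 2650) = 19455.5/640 = 30.4 km.

30.4 km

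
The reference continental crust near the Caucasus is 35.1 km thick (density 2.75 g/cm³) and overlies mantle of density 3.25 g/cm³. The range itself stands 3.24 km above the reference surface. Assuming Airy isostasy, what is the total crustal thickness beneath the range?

56.2 km

Root depth r = h ρ_c / (ρ_m − ρ_c) = 3.24 km × 2.75 / 0.5 = 17.82 km.
Total thickness = T + h + r = 35.1 km + 3.24 km + 17.82 km = 56.2 km.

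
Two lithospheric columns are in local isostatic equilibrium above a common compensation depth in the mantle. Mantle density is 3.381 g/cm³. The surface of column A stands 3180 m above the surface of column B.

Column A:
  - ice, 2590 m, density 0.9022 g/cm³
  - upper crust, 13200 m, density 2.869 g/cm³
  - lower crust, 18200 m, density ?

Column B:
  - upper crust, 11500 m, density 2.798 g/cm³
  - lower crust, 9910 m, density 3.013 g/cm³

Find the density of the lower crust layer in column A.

Take the compensation level at the base of the deeper column (depth z_c below the surface of column A) and equate Σ ρ_i t_i down to z_c; mantle fills any gap and the z_c terms cancel.
Column A: 2590×0.9022 + 13200×2.869 + 18200×ρ + (z_c − 33990)×3.381
Column B: 3180×0 + 11500×2.798 + 9910×3.013 + (z_c − 3180 − 21410)×3.381
The z_c×3.381 term appears on both sides and cancels. Collect the known terms of each column as K = Σ(ρt)_known − 3.381 × (depth of known layers): K_A = 40207.498 − 3.381×33990 = −74712.692; K_B = 62035.83 − 3.381×(3180 + 21410) = −21102.96.
Balance: K_A + 18200×ρ = K_B, so ρ = (K_B − K_A)/18200 = 53609.7/18200 = 2.95 g/cm³.

2.95 g/cm³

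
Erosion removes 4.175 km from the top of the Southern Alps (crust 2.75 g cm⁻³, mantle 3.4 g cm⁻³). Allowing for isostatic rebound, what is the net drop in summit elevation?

Rebound u = e ρ_c/ρ_m = 4.175 km × 2.75/3.4 = 3.377 km.
Net surface drop = e − u = 4.175 km − 3.377 km = e (ρ_m − ρ_c)/ρ_m = 0.798 km.

0.798 km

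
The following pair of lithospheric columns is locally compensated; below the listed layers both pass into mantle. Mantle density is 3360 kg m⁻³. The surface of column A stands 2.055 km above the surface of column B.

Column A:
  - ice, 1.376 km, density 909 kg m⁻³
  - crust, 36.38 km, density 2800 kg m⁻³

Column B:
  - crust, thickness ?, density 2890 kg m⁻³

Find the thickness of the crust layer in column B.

Take the compensation level at the base of the deeper column (depth z_c below the surface of column A) and equate Σ ρ_i t_i down to z_c; mantle fills any gap and the z_c terms cancel.
Column A: 1.376×909 + 36.38×2800 + (z_c − 37.756)×3360
Column B: 2.055×0 + x×2890 + (z_c − 2.055 − 0 − x)×3360
The z_c×3360 term appears on both sides and cancels. Collect the known terms of each column as K = Σ(ρt)_known − 3360 × (depth of known layers): K_A = 103114.784 − 3360×37.756 = −23745.376; K_B = 0 − 3360×(2.055 + 0) = −6904.8.
Balance: K_A = K_B − x×(3360 − 2890), so x = (K_B − K_A)/(3360 − 2890) = 16840.6/470 = 35.8 km.

35.8 km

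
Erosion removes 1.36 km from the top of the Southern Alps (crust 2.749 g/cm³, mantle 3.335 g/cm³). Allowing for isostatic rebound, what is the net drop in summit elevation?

Rebound u = e ρ_c/ρ_m = 1.36 km × 2.749/3.335 = 1.121 km.
Net surface drop = e − u = 1.36 km − 1.121 km = e (ρ_m − ρ_c)/ρ_m = 0.239 km.

0.239 km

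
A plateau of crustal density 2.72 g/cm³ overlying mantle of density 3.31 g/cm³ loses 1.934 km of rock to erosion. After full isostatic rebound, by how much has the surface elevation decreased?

Rebound u = e ρ_c/ρ_m = 1.934 km × 2.72/3.31 = 1.589 km.
Net surface drop = e − u = 1.934 km − 1.589 km = e (ρ_m − ρ_c)/ρ_m = 0.345 km.

0.345 km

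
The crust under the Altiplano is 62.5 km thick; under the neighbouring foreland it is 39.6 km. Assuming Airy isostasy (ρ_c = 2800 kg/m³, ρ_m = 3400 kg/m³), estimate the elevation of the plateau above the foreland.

Excess crust Δ = 62.5 km − 39.6 km = 22.9 km, split between elevation h and root r with h + r = Δ.
Airy balance ρ_c h = (ρ_m − ρ_c) r gives r = h ρ_c/(ρ_m − ρ_c), so h (1 + ρ_c/(ρ_m − ρ_c)) = Δ, i.e. h = Δ (ρ_m − ρ_c)/ρ_m.
h = 22.9 km × 600/3400 = 4.04 km.

4.04 km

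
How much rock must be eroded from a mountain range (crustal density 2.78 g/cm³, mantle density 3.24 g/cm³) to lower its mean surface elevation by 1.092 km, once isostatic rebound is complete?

Net drop Δ = e − u = e − e ρ_c/ρ_m = e (ρ_m − ρ_c)/ρ_m.
e = Δ ρ_m/(ρ_m − ρ_c) = 1.092 km × 3.24/0.46 = 7.69 km.

7.69 km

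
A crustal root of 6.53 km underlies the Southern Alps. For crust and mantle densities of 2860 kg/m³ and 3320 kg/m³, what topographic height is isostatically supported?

1.05 km

Isostatic balance requires: ρ_c h = (ρ_m − ρ_c) r.
h = r (ρ_m − ρ_c) / ρ_c = 6.53 km × (3320 − 2860) / 2860 = 1.05 km.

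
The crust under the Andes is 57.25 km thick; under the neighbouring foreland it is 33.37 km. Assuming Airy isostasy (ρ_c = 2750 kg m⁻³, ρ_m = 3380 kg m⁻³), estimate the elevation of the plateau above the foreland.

Excess crust Δ = 57.25 km − 33.37 km = 23.88 km, split between elevation h and root r with h + r = Δ.
Airy balance ρ_c h = (ρ_m − ρ_c) r gives r = h ρ_c/(ρ_m − ρ_c), so h (1 + ρ_c/(ρ_m − ρ_c)) = Δ, i.e. h = Δ (ρ_m − ρ_c)/ρ_m.
h = 23.88 km × 630/3380 = 4.45 km.

4.45 km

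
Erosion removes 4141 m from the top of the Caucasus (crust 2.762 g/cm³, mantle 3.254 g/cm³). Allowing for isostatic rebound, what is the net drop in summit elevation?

626 m

Rebound u = e ρ_c/ρ_m = 4141 m × 2.762/3.254 = 3515 m.
Net surface drop = e − u = 4141 m − 3515 m = e (ρ_m − ρ_c)/ρ_m = 626 m.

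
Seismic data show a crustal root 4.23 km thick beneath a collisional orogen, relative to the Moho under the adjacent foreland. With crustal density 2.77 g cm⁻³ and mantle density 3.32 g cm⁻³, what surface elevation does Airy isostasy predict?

0.84 km

Isostatic balance requires: ρ_c h = (ρ_m − ρ_c) r.
h = r (ρ_m − ρ_c) / ρ_c = 4.23 km × (3.32 − 2.77) / 2.77 = 0.84 km.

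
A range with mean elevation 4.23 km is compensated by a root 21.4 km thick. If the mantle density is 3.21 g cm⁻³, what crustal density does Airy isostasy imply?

ρ_c h = (ρ_m − ρ_c) r → ρ_c (h + r) = ρ_m r → ρ_c = ρ_m r / (h + r).
ρ_c = 3.21 × 21.4 km / (4.23 km + 21.4 km) = 2.68 g cm⁻³.

2.68 g cm⁻³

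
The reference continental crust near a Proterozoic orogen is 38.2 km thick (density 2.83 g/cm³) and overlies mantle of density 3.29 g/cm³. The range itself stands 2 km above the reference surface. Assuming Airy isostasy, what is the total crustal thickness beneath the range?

52.5 km

Root depth r = h ρ_c / (ρ_m − ρ_c) = 2 km × 2.83 / 0.46 = 12.3 km.
Total thickness = T + h + r = 38.2 km + 2 km + 12.3 km = 52.5 km.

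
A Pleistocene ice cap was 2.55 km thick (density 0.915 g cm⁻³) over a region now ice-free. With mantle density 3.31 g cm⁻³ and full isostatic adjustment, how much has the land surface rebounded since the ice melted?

Removing the load lets mantle flow back in; uplift u satisfies ρ_ice t = ρ_m u.
u = t ρ_ice/ρ_m = 2.55 km × 0.915/3.31 = 0.705 km.

0.705 km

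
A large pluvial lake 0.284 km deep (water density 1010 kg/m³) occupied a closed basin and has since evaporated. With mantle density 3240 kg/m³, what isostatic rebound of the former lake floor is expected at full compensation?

u = d ρ_w/ρ_m = 0.284 km × 1010/3240 = 0.0885 km.

0.0885 km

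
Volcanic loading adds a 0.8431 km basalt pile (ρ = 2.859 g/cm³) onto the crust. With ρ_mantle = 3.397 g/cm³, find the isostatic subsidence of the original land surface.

0.71 km

Subaerial loading: s = t ρ_load / ρ_m.
s = 0.8431 km × 2.859/3.397 = 0.71 km.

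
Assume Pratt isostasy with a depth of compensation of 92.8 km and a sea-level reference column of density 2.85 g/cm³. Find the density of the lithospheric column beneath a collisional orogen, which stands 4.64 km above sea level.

Pratt balance: ρ_ref D = ρ (D + h).
ρ = ρ_ref D/(D + h) = 2.85 × 92.8 km/(92.8 km + 4.64 km) = 2.71 g/cm³.

2.71 g/cm³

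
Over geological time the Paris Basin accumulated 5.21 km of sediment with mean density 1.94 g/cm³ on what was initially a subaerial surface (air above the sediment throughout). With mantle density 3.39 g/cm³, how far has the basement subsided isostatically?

2.98 km

Subaerial load: s = t ρ_sed / ρ_m = 5.21 km × 1.94/3.39 = 2.98 km.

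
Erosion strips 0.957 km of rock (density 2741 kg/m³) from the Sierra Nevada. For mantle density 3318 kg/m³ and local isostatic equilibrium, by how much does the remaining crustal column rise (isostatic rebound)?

Unloading: uplift u = e ρ_c/ρ_m = 0.957 km × 2741/3318 = 0.791 km.

0.791 km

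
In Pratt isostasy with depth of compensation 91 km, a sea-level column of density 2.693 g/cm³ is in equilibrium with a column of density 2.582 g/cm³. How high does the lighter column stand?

ρ_ref D = ρ (D + h) → h = D (ρ_ref − ρ)/ρ.
h = 91 km × (2.693 − 2.582)/2.582 = 3.91 km.

3.91 km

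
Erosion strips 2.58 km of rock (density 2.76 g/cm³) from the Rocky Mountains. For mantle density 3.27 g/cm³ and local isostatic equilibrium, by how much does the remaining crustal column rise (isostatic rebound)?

2.18 km

Unloading: uplift u = e ρ_c/ρ_m = 2.58 km × 2.76/3.27 = 2.18 km.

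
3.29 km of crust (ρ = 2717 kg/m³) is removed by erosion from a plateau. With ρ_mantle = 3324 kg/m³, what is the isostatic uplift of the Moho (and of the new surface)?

Unloading: uplift u = e ρ_c/ρ_m = 3.29 km × 2717/3324 = 2.69 km.

2.69 km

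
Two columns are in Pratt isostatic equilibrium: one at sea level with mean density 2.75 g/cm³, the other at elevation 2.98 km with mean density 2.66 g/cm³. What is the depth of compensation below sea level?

ρ_ref D = ρ (D + h) → D (ρ_ref − ρ) = ρ h.
D = ρ h/(ρ_ref − ρ) = 2.66 × 2.98 km/(2.75 − 2.66) = 88.1 km.

88.1 km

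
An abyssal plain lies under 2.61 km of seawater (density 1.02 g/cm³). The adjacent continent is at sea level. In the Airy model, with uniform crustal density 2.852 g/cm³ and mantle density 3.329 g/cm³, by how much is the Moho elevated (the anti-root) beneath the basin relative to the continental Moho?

10 km

Isostatic balance requires: replacing crust with seawater at the top is compensated by replacing crust with mantle at the base: d (ρ_c − ρ_w) = a (ρ_m − ρ_c).
a = d (ρ_c − ρ_w)/(ρ_m − ρ_c) = 2.61 km × 1.832/0.477 = 10 km.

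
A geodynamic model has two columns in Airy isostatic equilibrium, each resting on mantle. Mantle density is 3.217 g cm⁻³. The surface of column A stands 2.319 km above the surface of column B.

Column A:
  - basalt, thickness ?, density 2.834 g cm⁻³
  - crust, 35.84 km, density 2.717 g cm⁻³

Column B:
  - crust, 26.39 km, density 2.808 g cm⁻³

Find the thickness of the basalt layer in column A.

Take the compensation level at the base of the deeper column (depth z_c below the surface of column A) and equate Σ ρ_i t_i down to z_c; mantle fills any gap and the z_c terms cancel.
Column A: x×2.834 + 35.84×2.717 + (z_c − 35.84 − x)×3.217
Column B: 2.319×0 + 26.39×2.808 + (z_c − 2.319 − 26.39)×3.217
The z_c×3.217 term appears on both sides and cancels. Collect the known terms of each column as K = Σ(ρt)_known − 3.217 × (depth of known layers): K_A = 97.37728 − 3.217×35.84 = −17.92; K_B = 74.10312 − 3.217×(2.319 + 26.39) = −18.253733.
Balance: K_A − x×(3.217 − 2.834) = K_B, so x = (K_A − K_B)/(3.217 − 2.834) = 0.333733/0.383 = 0.871 km.

0.871 km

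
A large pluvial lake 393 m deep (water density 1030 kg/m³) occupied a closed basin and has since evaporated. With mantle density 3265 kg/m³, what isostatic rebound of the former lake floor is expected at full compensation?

124 m

u = d ρ_w/ρ_m = 393 m × 1030/3265 = 124 m.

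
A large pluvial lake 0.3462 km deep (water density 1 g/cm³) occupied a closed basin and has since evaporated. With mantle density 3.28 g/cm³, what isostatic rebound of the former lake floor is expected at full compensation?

0.106 km

u = d ρ_w/ρ_m = 0.3462 km × 1/3.28 = 0.106 km.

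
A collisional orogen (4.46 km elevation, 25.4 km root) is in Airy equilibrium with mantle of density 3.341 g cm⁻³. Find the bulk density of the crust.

ρ_c h = (ρ_m − ρ_c) r → ρ_c (h + r) = ρ_m r → ρ_c = ρ_m r / (h + r).
ρ_c = 3.341 × 25.4 km / (4.46 km + 25.4 km) = 2.84 g cm⁻³.

2.84 g cm⁻³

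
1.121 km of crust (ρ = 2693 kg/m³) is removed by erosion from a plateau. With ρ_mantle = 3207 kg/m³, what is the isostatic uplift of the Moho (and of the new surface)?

Unloading: uplift u = e ρ_c/ρ_m = 1.121 km × 2693/3207 = 0.941 km.

0.941 km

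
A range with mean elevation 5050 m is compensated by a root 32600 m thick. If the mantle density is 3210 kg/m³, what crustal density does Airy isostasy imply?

2780 kg/m³

ρ_c h = (ρ_m − ρ_c) r → ρ_c (h + r) = ρ_m r → ρ_c = ρ_m r / (h + r).
ρ_c = 3210 × 32600 m / (5050 m + 32600 m) = 2780 kg/m³.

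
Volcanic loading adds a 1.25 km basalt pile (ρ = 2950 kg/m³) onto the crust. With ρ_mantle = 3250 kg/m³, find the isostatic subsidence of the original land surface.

1.13 km

Subaerial loading: s = t ρ_load / ρ_m.
s = 1.25 km × 2950/3250 = 1.13 km.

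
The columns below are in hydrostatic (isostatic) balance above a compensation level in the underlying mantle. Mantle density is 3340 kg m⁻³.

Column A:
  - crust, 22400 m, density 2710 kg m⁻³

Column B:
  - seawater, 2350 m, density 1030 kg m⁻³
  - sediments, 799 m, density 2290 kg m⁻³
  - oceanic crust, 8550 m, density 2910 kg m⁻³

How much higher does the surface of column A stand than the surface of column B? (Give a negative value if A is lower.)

For any compensation level in the mantle, the mantle terms cancel and isostasy reduces to e = (Σt_A − Σt_B) − (Σ(ρt)_A − Σ(ρt)_B) / ρ_m.
Σt_A = 22400 m; Σt_B = 11699 m; Σ(ρt)_A = 60704000; Σ(ρt)_B = 29130710 (in m·kg m⁻³).
e = (22400 − 11699) − (60704000 − 29130710) / 3340 = 1250 m.

1250 m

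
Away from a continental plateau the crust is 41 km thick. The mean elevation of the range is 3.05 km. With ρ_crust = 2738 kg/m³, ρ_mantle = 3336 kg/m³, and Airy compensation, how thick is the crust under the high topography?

Root depth r = h ρ_c / (ρ_m − ρ_c) = 3.05 km × 2738 / 598 = 13.96 km.
Total thickness = T + h + r = 41 km + 3.05 km + 13.96 km = 58 km.

58 km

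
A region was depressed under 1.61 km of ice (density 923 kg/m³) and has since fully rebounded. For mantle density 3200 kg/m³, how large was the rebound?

0.464 km

Removing the load lets mantle flow back in; uplift u satisfies ρ_ice t = ρ_m u.
u = t ρ_ice/ρ_m = 1.61 km × 923/3200 = 0.464 km.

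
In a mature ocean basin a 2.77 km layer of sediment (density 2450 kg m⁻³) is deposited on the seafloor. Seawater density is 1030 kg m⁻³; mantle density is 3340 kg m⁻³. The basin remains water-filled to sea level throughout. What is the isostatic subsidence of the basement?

1.7 km

Submarine loading: the sediment displaces seawater, and the subsidence is in turn flooded, so s (ρ_m − ρ_w) = t (ρ_sed − ρ_w).
s = 2.77 km × (2450 − 1030) / (3340 − 1030) = 1.7 km.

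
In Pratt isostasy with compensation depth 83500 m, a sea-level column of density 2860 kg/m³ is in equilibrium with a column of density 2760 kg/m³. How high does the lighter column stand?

ρ_ref D = ρ (D + h) → h = D (ρ_ref − ρ)/ρ.
h = 83500 m × (2860 − 2760)/2760 = 3030 m.

3030 m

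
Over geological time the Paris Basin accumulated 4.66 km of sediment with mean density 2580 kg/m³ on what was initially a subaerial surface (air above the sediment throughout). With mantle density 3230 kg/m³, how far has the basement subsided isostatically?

Subaerial load: s = t ρ_sed / ρ_m = 4.66 km × 2580/3230 = 3.72 km.

3.72 km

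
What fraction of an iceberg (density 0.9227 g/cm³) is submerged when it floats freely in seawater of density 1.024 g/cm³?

90.1%

Submerged fraction = ρ_obj/ρ_fluid = 0.9227/1.024 = 90.1%.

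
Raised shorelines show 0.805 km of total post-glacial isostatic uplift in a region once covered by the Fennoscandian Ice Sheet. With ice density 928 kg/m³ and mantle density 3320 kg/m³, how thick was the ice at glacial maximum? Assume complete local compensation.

u = t ρ_ice/ρ_m → t = u ρ_m/ρ_ice = 0.805 km × 3320/928 = 2.88 km.

2.88 km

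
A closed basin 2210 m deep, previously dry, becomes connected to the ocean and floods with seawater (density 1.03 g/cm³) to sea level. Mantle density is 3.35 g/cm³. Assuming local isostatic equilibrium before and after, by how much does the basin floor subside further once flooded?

After flooding the water column is d + s deep. Its weight must equal the weight of mantle displaced by the extra subsidence s: (d + s) ρ_w = s ρ_m.
s = d ρ_w / (ρ_m − ρ_w) = 2210 m × 1.03/(3.35 − 1.03) = 981 m.

981 m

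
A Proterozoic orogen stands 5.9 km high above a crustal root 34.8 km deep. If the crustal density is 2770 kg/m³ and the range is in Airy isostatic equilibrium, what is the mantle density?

Airy balance: ρ_c h = (ρ_m − ρ_c) r → ρ_m = ρ_c (1 + h/r).
ρ_m = 2770 × (1 + 5.9 km/34.8 km) = 3240 kg/m³.

3240 kg/m³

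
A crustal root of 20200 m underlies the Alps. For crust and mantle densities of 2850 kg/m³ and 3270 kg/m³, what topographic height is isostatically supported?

2980 m

By Archimedes' principle applied to the lithosphere: ρ_c h = (ρ_m − ρ_c) r.
h = r (ρ_m − ρ_c) / ρ_c = 20200 m × (3270 − 2850) / 2850 = 2980 m.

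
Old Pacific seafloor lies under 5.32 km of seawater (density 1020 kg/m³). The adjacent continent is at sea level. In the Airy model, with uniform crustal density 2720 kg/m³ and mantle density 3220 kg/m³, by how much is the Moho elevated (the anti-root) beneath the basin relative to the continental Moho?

18.1 km

In Airy isostatic equilibrium: replacing crust with seawater at the top is compensated by replacing crust with mantle at the base: d (ρ_c − ρ_w) = a (ρ_m − ρ_c).
a = d (ρ_c − ρ_w)/(ρ_m − ρ_c) = 5.32 km × 1700/500 = 18.1 km.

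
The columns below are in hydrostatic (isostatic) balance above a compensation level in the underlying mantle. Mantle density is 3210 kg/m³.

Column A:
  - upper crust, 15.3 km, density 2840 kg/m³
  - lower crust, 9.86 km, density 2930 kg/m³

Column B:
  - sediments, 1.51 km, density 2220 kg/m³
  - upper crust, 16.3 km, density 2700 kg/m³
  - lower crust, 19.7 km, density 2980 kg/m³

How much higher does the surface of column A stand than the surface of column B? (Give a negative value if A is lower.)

For any compensation level in the mantle, the mantle terms cancel and isostasy reduces to e = (Σt_A − Σt_B) − (Σ(ρt)_A − Σ(ρt)_B) / ρ_m.
Σt_A = 25.16 km; Σt_B = 37.51 km; Σ(ρt)_A = 72341.8; Σ(ρt)_B = 106068.2 (in km·kg/m³).
e = (25.16 − 37.51) − (72341.8 − 106068.2) / 3210 = −1.84 km.

−1.84 km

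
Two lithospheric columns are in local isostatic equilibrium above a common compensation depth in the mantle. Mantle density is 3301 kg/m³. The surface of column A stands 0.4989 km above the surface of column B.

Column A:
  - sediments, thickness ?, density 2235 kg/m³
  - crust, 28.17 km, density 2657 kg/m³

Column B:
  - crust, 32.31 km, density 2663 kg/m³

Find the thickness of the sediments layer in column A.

Take the compensation level at the base of the deeper column (depth z_c below the surface of column A) and equate Σ ρ_i t_i down to z_c; mantle fills any gap and the z_c terms cancel.
Column A: x×2235 + 28.17×2657 + (z_c − 28.17 − x)×3301
Column B: 0.4989×0 + 32.31×2663 + (z_c − 0.4989 − 32.31)×3301
The z_c×3301 term appears on both sides and cancels. Collect the known terms of each column as K = Σ(ρt)_known − 3301 × (depth of known layers): K_A = 74847.69 − 3301×28.17 = −18141.48; K_B = 86041.53 − 3301×(0.4989 + 32.31) = −22260.6489.
Balance: K_A − x×(3301 − 2235) = K_B, so x = (K_A − K_B)/(3301 − 2235) = 4119.17/1066 = 3.86 km.

3.86 km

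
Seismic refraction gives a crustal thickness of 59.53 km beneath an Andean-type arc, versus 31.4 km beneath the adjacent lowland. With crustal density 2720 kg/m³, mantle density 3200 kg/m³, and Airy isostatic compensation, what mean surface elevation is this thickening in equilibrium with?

Excess crust Δ = 59.53 km − 31.4 km = 28.13 km, split between elevation h and root r with h + r = Δ.
Airy balance ρ_c h = (ρ_m − ρ_c) r gives r = h ρ_c/(ρ_m − ρ_c), so h (1 + ρ_c/(ρ_m − ρ_c)) = Δ, i.e. h = Δ (ρ_m − ρ_c)/ρ_m.
h = 28.13 km × 480/3200 = 4.22 km.

4.22 km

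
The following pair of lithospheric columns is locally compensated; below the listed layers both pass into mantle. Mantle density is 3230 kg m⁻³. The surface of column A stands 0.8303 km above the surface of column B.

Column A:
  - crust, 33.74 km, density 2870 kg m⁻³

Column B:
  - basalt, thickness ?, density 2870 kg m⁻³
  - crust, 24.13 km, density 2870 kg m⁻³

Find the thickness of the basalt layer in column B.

Take the compensation level at the base of the deeper column (depth z_c below the surface of column A) and equate Σ ρ_i t_i down to z_c; mantle fills any gap and the z_c terms cancel.
Column A: 33.74×2870 + (z_c − 33.74)×3230
Column B: 0.8303×0 + x×2870 + 24.13×2870 + (z_c − 0.8303 − 24.13 − x)×3230
The z_c×3230 term appears on both sides and cancels. Collect the known terms of each column as K = Σ(ρt)_known − 3230 × (depth of known layers): K_A = 96833.8 − 3230×33.74 = −12146.4; K_B = 69253.1 − 3230×(0.8303 + 24.13) = −11368.669.
Balance: K_A = K_B − x×(3230 − 2870), so x = (K_B − K_A)/(3230 − 2870) = 777.731/360 = 2.16 km.

2.16 km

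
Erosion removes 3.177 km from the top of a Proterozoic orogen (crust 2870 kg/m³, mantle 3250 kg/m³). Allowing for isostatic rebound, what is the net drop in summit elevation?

Rebound u = e ρ_c/ρ_m = 3.177 km × 2870/3250 = 2.806 km.
Net surface drop = e − u = 3.177 km − 2.806 km = e (ρ_m − ρ_c)/ρ_m = 0.371 km.

0.371 km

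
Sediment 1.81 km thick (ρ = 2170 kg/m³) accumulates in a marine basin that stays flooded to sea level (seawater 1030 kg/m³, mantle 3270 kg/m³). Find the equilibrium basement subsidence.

Submarine loading: the sediment displaces seawater, and the subsidence is in turn flooded, so s (ρ_m − ρ_w) = t (ρ_sed − ρ_w).
s = 1.81 km × (2170 − 1030) / (3270 − 1030) = 0.921 km.

0.921 km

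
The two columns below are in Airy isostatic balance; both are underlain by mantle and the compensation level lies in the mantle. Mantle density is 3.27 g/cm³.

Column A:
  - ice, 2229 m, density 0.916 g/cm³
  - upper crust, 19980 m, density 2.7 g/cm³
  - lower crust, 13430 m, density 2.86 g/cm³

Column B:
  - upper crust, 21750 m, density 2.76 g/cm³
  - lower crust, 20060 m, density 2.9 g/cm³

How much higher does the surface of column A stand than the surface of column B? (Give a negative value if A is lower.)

For any compensation level in the mantle, the mantle terms cancel and isostasy reduces to e = (Σt_A − Σt_B) − (Σ(ρt)_A − Σ(ρt)_B) / ρ_m.
Σt_A = 35639 m; Σt_B = 41810 m; Σ(ρt)_A = 94397.564; Σ(ρt)_B = 118204 (in m·g/cm³).
e = (35639 − 41810) − (94397.564 − 118204) / 3.27 = 1110 m.

1110 m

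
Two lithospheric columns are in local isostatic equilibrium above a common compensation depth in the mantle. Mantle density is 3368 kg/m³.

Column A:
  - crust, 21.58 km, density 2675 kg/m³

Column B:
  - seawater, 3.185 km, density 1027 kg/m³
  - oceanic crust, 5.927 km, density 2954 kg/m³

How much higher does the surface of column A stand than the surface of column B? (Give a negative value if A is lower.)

For any compensation level in the mantle, the mantle terms cancel and isostasy reduces to e = (Σt_A − Σt_B) − (Σ(ρt)_A − Σ(ρt)_B) / ρ_m.
Σt_A = 21.58 km; Σt_B = 9.112 km; Σ(ρt)_A = 57726.5; Σ(ρt)_B = 20779.353 (in km·kg/m³).
e = (21.58 − 9.112) − (57726.5 − 20779.353) / 3368 = 1.5 km.

1.5 km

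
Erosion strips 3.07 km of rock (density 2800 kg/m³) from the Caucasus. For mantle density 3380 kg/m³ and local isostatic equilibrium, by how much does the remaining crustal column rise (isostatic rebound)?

2.54 km

Unloading: uplift u = e ρ_c/ρ_m = 3.07 km × 2800/3380 = 2.54 km.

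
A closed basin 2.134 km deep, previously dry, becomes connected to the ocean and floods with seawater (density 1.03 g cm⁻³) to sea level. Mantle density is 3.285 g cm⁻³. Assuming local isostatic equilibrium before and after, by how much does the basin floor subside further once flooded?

After flooding the water column is d + s deep. Its weight must equal the weight of mantle displaced by the extra subsidence s: (d + s) ρ_w = s ρ_m.
s = d ρ_w / (ρ_m − ρ_w) = 2.134 km × 1.03/(3.285 − 1.03) = 0.975 km.

0.975 km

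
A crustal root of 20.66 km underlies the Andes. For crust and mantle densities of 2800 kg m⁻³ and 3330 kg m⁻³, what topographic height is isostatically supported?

3.91 km

Isostatic balance requires: ρ_c h = (ρ_m − ρ_c) r.
h = r (ρ_m − ρ_c) / ρ_c = 20.66 km × (3330 − 2800) / 2800 = 3.91 km.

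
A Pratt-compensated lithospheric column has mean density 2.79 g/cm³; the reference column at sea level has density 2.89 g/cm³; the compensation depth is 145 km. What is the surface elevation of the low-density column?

5.2 km

ρ_ref D = ρ (D + h) → h = D (ρ_ref − ρ)/ρ.
h = 145 km × (2.89 − 2.79)/2.79 = 5.2 km.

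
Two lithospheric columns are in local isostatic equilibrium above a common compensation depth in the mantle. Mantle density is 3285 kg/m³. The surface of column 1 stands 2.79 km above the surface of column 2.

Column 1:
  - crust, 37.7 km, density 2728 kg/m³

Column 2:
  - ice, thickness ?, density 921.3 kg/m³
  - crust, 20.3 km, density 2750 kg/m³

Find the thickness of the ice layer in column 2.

Take the compensation level at the base of the deeper column (depth z_c below the surface of column 1) and equate Σ ρ_i t_i down to z_c; mantle fills any gap and the z_c terms cancel.
Column 1: 37.7×2728 + (z_c − 37.7)×3285
Column 2: 2.79×0 + x×921.3 + 20.3×2750 + (z_c − 2.79 − 20.3 − x)×3285
The z_c×3285 term appears on both sides and cancels. Collect the known terms of each column as K = Σ(ρt)_known − 3285 × (depth of known layers): K_1 = 102845.6 − 3285×37.7 = −20998.9; K_2 = 55825 − 3285×(2.79 + 20.3) = −20025.65.
Balance: K_1 = K_2 − x×(3285 − 921.3), so x = (K_2 − K_1)/(3285 − 921.3) = 973.25/2363.7 = 0.412 km.

0.412 km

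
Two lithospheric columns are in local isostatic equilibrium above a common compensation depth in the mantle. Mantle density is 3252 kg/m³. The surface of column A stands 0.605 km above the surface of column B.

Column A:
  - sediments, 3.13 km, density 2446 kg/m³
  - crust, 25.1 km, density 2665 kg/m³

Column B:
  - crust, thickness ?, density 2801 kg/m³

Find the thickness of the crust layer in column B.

33.9 km

Take the compensation level at the base of the deeper column (depth z_c below the surface of column A) and equate Σ ρ_i t_i down to z_c; mantle fills any gap and the z_c terms cancel.
Column A: 3.13×2446 + 25.1×2665 + (z_c − 28.23)×3252
Column B: 0.605×0 + x×2801 + (z_c − 0.605 − 0 − x)×3252
The z_c×3252 term appears on both sides and cancels. Collect the known terms of each column as K = Σ(ρt)_known − 3252 × (depth of known layers): K_A = 74547.48 − 3252×28.23 = −17256.48; K_B = 0 − 3252×(0.605 + 0) = −1967.46.
Balance: K_A = K_B − x×(3252 − 2801), so x = (K_B − K_A)/(3252 − 2801) = 15289/451 = 33.9 km.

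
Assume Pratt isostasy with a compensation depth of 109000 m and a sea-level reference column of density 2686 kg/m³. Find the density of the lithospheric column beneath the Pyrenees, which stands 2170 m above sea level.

2630 kg/m³

Pratt balance: ρ_ref D = ρ (D + h).
ρ = ρ_ref D/(D + h) = 2686 × 109000 m/(109000 m + 2170 m) = 2630 kg/m³.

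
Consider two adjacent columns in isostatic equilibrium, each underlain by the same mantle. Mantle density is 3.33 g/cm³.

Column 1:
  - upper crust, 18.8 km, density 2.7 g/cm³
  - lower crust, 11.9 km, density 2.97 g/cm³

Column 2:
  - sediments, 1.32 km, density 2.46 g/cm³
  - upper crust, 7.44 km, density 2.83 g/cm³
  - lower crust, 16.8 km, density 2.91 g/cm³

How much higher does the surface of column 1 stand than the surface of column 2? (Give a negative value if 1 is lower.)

For any compensation level in the mantle, the mantle terms cancel and isostasy reduces to e = (Σt_1 − Σt_2) − (Σ(ρt)_1 − Σ(ρt)_2) / ρ_m.
Σt_1 = 30.7 km; Σt_2 = 25.56 km; Σ(ρt)_1 = 86.103; Σ(ρt)_2 = 73.1904 (in km·g/cm³).
e = (30.7 − 25.56) − (86.103 − 73.1904) / 3.33 = 1.26 km.

1.26 km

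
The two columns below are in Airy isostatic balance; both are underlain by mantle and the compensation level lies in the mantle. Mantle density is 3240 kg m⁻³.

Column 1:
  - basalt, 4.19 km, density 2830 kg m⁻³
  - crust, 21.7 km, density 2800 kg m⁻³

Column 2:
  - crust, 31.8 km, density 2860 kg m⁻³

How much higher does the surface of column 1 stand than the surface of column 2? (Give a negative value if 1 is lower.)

−0.253 km

For any compensation level in the mantle, the mantle terms cancel and isostasy reduces to e = (Σt_1 − Σt_2) − (Σ(ρt)_1 − Σ(ρt)_2) / ρ_m.
Σt_1 = 25.89 km; Σt_2 = 31.8 km; Σ(ρt)_1 = 72617.7; Σ(ρt)_2 = 90948 (in km·kg m⁻³).
e = (25.89 − 31.8) − (72617.7 − 90948) / 3240 = −0.253 km.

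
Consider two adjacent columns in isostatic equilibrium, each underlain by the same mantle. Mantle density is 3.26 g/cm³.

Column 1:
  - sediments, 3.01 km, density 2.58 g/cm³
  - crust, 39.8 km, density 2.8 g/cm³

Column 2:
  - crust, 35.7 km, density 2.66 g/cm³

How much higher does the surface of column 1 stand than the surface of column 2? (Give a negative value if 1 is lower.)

−0.327 km

For any compensation level in the mantle, the mantle terms cancel and isostasy reduces to e = (Σt_1 − Σt_2) − (Σ(ρt)_1 − Σ(ρt)_2) / ρ_m.
Σt_1 = 42.81 km; Σt_2 = 35.7 km; Σ(ρt)_1 = 119.2058; Σ(ρt)_2 = 94.962 (in km·g/cm³).
e = (42.81 − 35.7) − (119.2058 − 94.962) / 3.26 = −0.327 km.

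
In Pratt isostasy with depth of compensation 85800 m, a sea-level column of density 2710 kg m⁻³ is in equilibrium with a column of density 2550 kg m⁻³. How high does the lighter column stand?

5380 m

ρ_ref D = ρ (D + h) → h = D (ρ_ref − ρ)/ρ.
h = 85800 m × (2710 − 2550)/2550 = 5380 m.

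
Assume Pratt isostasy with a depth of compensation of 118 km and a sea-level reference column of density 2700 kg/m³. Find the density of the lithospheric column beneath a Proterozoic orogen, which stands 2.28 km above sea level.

Pratt balance: ρ_ref D = ρ (D + h).
ρ = ρ_ref D/(D + h) = 2700 × 118 km/(118 km + 2.28 km) = 2650 kg/m³.

2650 kg/m³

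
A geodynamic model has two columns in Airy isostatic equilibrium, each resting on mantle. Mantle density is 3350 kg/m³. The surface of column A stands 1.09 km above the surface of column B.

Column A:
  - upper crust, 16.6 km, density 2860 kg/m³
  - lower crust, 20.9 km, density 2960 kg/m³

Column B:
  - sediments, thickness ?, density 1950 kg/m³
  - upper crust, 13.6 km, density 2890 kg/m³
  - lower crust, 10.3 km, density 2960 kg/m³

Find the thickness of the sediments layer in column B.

Take the compensation level at the base of the deeper column (depth z_c below the surface of column A) and equate Σ ρ_i t_i down to z_c; mantle fills any gap and the z_c terms cancel.
Column A: 16.6×2860 + 20.9×2960 + (z_c − 37.5)×3350
Column B: 1.09×0 + x×1950 + 13.6×2890 + 10.3×2960 + (z_c − 1.09 − 23.9 − x)×3350
The z_c×3350 term appears on both sides and cancels. Collect the known terms of each column as K = Σ(ρt)_known − 3350 × (depth of known layers): K_A = 109340 − 3350×37.5 = −16285; K_B = 69792 − 3350×(1.09 + 23.9) = −13924.5.
Balance: K_A = K_B − x×(3350 − 1950), so x = (K_B − K_A)/(3350 − 1950) = 2360.5/1400 = 1.69 km.

1.69 km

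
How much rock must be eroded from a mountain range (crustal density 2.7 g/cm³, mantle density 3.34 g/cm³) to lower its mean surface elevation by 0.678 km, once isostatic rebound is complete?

Net drop Δ = e − u = e − e ρ_c/ρ_m = e (ρ_m − ρ_c)/ρ_m.
e = Δ ρ_m/(ρ_m − ρ_c) = 0.678 km × 3.34/0.64 = 3.54 km.

3.54 km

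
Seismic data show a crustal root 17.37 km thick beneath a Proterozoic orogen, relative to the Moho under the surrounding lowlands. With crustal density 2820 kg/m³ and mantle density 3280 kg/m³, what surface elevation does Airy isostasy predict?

2.83 km

In Airy isostatic equilibrium: ρ_c h = (ρ_m − ρ_c) r.
h = r (ρ_m − ρ_c) / ρ_c = 17.37 km × (3280 − 2820) / 2820 = 2.83 km.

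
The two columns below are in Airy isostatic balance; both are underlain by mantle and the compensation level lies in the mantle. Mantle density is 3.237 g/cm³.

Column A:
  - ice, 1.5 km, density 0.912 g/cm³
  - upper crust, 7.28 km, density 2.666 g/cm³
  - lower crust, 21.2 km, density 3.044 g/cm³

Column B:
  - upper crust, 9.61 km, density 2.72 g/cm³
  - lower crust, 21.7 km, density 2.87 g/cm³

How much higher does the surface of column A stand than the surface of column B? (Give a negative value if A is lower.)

−0.37 km

For any compensation level in the mantle, the mantle terms cancel and isostasy reduces to e = (Σt_A − Σt_B) − (Σ(ρt)_A − Σ(ρt)_B) / ρ_m.
Σt_A = 29.98 km; Σt_B = 31.31 km; Σ(ρt)_A = 85.30928; Σ(ρt)_B = 88.4182 (in km·g/cm³).
e = (29.98 − 31.31) − (85.30928 − 88.4182) / 3.237 = −0.37 km.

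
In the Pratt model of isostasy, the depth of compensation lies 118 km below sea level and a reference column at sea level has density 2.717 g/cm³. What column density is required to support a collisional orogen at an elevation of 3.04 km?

Pratt balance: ρ_ref D = ρ (D + h).
ρ = ρ_ref D/(D + h) = 2.717 × 118 km/(118 km + 3.04 km) = 2.65 g/cm³.

2.65 g/cm³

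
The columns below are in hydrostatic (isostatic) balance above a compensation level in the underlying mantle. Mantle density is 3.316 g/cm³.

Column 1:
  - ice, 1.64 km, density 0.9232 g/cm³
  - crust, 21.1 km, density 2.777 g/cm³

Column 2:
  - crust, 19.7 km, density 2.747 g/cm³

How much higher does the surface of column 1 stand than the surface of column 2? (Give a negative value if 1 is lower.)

1.23 km

For any compensation level in the mantle, the mantle terms cancel and isostasy reduces to e = (Σt_1 − Σt_2) − (Σ(ρt)_1 − Σ(ρt)_2) / ρ_m.
Σt_1 = 22.74 km; Σt_2 = 19.7 km; Σ(ρt)_1 = 60.108748; Σ(ρt)_2 = 54.1159 (in km·g/cm³).
e = (22.74 − 19.7) − (60.108748 − 54.1159) / 3.316 = 1.23 km.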